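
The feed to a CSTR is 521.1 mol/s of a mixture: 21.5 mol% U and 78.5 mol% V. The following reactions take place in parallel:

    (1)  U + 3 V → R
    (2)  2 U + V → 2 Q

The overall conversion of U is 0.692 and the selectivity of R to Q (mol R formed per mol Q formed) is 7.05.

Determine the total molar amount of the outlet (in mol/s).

313 mol/s

Conversion of U: U consumed = 0.692 × 112 = 77.53 mol/s = 1ξ₁ + 2ξ₂.
Selectivity: 1ξ₁ / (2ξ₂) = 7.05 → ξ₁ = 14.1 ξ₂.
Substitute: (1·14.1 + 2) ξ₂ = 77.53 → ξ₂ = 4.815 mol/s, ξ₁ = 67.9 mol/s.
Outlet amounts (n = n₀ + Σ ν·ξ):
  U: 112 − 1(67.9) − 2(4.815) = 34.51
  V: 409.1 − 3(67.9) − 1(4.815) = 200.6
  R: 0 + 1(67.9) = 67.9
  Q: 0 + 2(4.815) = 9.631
Total out = 34.51 + 200.6 + 67.9 + 9.631 = 312.6 mol/s.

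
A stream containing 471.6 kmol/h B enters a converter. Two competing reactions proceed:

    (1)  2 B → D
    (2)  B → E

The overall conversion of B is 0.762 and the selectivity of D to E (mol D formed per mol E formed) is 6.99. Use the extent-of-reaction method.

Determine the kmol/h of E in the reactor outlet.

Conversion of B: B consumed = 0.762 × 471.6 = 359.4 kmol/h = 2ξ₁ + 1ξ₂.
Selectivity: 1ξ₁ / (1ξ₂) = 6.99 → ξ₁ = 6.99 ξ₂.
Substitute: (2·6.99 + 1) ξ₂ = 359.4 → ξ₂ = 23.99 kmol/h, ξ₁ = 167.7 kmol/h.
Outlet amounts (n = n₀ + Σ ν·ξ):
  B: 471.6 − 2(167.7) − 1(23.99) = 112.2
  D: 0 + 1(167.7) = 167.7
  E: 0 + 1(23.99) = 23.99

24 kmol/h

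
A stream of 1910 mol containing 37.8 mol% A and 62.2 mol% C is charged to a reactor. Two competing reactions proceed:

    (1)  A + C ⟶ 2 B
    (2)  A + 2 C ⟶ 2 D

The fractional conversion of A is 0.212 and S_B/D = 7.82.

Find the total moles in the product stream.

Conversion of A: A consumed = 0.212 × 722 = 153.1 mol = 1ξ₁ + 1ξ₂.
Selectivity: 2ξ₁ / (2ξ₂) = 7.82 → ξ₁ = 7.82 ξ₂.
Substitute: (1·7.82 + 1) ξ₂ = 153.1 → ξ₂ = 17.35 mol, ξ₁ = 135.7 mol.
Outlet amounts (n = n₀ + Σ ν·ξ):
  A: 722 − 1(135.7) − 1(17.35) = 568.9
  C: 1188 − 1(135.7) − 2(17.35) = 1018
  B: 0 + 2(135.7) = 271.4
  D: 0 + 2(17.35) = 34.71
Total out = 568.9 + 1018 + 271.4 + 34.71 = 1893 mol.

1890 mol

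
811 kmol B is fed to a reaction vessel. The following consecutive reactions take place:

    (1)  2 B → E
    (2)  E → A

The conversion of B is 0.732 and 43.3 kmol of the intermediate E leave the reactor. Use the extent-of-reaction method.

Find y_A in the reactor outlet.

Conversion of B: B consumed = 2ξ₁ = 0.732 × 811 → ξ₁ = 296.8 kmol.
E balance: n_E = 0 + 1ξ₁ − 1ξ₂ = 43.3 → ξ₂ = (1·296.8 − 43.3)/1 = 253.5 kmol.
Outlet amounts (n = n₀ + Σ ν·ξ):
  B: 811 − 2(296.8) = 217.3
  E: 0 + 1(296.8) − 1(253.5) = 43.3
  A: 0 + 1(253.5) = 253.5
Total out = 514.2 kmol; y_A = 253.5 / 514.2 = 0.4931.

0.493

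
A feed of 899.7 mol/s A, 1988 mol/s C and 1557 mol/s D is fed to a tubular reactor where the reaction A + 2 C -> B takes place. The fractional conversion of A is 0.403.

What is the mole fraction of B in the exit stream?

A reacted = 0.403 × 899.7 = 362.6 mol/s; ν_A = −1, so ξ = 362.6/1 = 362.6 mol/s.
Outlet amounts (n = n₀ + ν ξ):
  A: 899.7 − 1(362.6) = 537.1
  C: 1988 − 2(362.6) = 1263
  B: 0 + 1(362.6) = 362.6
  D: 1557 (inert)
Total out = 3720 mol/s; y_B = 362.6 / 3720 = 0.09748.

0.0975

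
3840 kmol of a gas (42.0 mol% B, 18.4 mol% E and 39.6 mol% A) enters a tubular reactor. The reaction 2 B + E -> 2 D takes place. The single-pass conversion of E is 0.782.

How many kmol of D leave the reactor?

E reacted = 0.782 × 706.6 = 552.5 kmol; ν_E = −1, so ξ = 552.5/1 = 552.5 kmol.
Outlet amounts (n = n₀ + ν ξ):
  B: 1613 − 2(552.5) = 507.7
  E: 706.6 − 1(552.5) = 154
  D: 0 + 2(552.5) = 1105
  A: 1521 (inert)

1110 kmol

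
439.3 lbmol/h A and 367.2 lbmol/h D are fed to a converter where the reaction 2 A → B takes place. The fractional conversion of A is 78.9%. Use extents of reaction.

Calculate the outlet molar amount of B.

173 lbmol/h

A reacted = 0.789 × 439.3 = 346.6 lbmol/h; ν_A = −2, so ξ = 346.6/2 = 173.3 lbmol/h.
Outlet amounts (n = n₀ + ν ξ):
  A: 439.3 − 2(173.3) = 92.69
  B: 0 + 1(173.3) = 173.3
  D: 367.2 (inert)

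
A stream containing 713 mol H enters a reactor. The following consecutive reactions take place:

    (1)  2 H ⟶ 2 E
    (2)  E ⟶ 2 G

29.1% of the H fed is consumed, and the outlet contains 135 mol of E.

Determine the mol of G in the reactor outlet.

145 mol

Conversion of H: H consumed = 2ξ₁ = 0.291 × 713 → ξ₁ = 103.7 mol.
E balance: n_E = 0 + 2ξ₁ − 1ξ₂ = 135 → ξ₂ = (2·103.7 − 135)/1 = 72.48 mol.
Outlet amounts (n = n₀ + Σ ν·ξ):
  H: 713 − 2(103.7) = 505.5
  E: 0 + 2(103.7) − 1(72.48) = 135
  G: 0 + 2(72.48) = 145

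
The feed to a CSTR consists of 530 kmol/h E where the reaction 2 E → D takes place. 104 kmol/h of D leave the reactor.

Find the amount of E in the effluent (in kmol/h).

322 kmol/h

For D: n = n₀ + 1ξ → 104 = 0 + 1ξ, giving ξ = 104 kmol/h.
Outlet amounts (n = n₀ + ν ξ):
  E: 530 − 2(104) = 322
  D: 0 + 1(104) = 104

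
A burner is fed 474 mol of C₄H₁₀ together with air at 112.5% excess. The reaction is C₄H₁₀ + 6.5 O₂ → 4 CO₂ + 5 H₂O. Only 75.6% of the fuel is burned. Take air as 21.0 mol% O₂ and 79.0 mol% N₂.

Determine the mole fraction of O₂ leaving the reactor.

0.131

Stoichiometric O₂ = 6.5 × 474 = 3081 mol; O₂ fed = 3081 × 2.125 = 6547 mol.
N₂ fed = 6547 × 79/21 = 24630 mol.
Fuel reacted = 0.756 × 474 → ξ = 358.3 mol.
Outlet (n = n₀ + ν ξ):
  C₄H₁₀: 474 − 1(358.3) = 115.7
  O₂: 6547 − 6.5(358.3) = 4218
  N₂: 24630 (inert)
  CO₂: 0 + 4(358.3) = 1433
  H₂O: 0 + 5(358.3) = 1792
Total out = 32190 mol; y_O₂ = 4218 / 32190 = 0.131.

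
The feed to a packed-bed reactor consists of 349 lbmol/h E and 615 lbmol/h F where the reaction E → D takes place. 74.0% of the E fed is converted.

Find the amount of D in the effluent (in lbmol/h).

258 lbmol/h

E reacted = 0.74 × 349 = 258.3 lbmol/h; ν_E = −1, so ξ = 258.3/1 = 258.3 lbmol/h.
Outlet amounts (n = n₀ + ν ξ):
  E: 349 − 1(258.3) = 90.74
  D: 0 + 1(258.3) = 258.3
  F: 615 (inert)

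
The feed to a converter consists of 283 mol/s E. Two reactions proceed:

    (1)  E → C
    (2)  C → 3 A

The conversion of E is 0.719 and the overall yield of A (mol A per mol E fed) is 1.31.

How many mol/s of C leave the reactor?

Conversion of E: E consumed = 1ξ₁ = 0.719 × 283 → ξ₁ = 203.5 mol/s.
Yield of A: 3ξ₂ / 283 = 1.31 → ξ₂ = 123.6 mol/s.
Outlet amounts (n = n₀ + Σ ν·ξ):
  E: 283 − 1(203.5) = 79.52
  C: 0 + 1(203.5) − 1(123.6) = 79.9
  A: 0 + 3(123.6) = 370.7

79.9 mol/s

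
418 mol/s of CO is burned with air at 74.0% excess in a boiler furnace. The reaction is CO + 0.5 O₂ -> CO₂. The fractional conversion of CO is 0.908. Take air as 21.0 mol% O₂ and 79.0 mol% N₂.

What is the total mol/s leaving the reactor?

1960 mol/s

Stoichiometric O₂ = 0.5 × 418 = 209 mol/s; O₂ fed = 209 × 1.740 = 363.7 mol/s.
N₂ fed = 363.7 × 79/21 = 1368 mol/s.
Fuel reacted = 0.908 × 418 → ξ = 379.5 mol/s.
Outlet (n = n₀ + ν ξ):
  CO: 418 − 1(379.5) = 38.46
  O₂: 363.7 − 0.5(379.5) = 173.9
  N₂: 1368 (inert)
  CO₂: 0 + 1(379.5) = 379.5
Total out = 38.46 + 173.9 + 1368 + 379.5 = 1960 mol/s.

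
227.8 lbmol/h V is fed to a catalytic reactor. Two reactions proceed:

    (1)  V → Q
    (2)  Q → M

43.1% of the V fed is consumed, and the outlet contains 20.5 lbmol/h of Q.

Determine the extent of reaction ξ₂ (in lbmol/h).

Conversion of V: V consumed = 1ξ₁ = 0.431 × 227.8 → ξ₁ = 98.18 lbmol/h.
Q balance: n_Q = 0 + 1ξ₁ − 1ξ₂ = 20.5 → ξ₂ = (1·98.18 − 20.5)/1 = 77.68 lbmol/h.
Outlet amounts (n = n₀ + Σ ν·ξ):
  V: 227.8 − 1(98.18) = 129.6
  Q: 0 + 1(98.18) − 1(77.68) = 20.5
  M: 0 + 1(77.68) = 77.68

ξ₂ = 77.7 lbmol/h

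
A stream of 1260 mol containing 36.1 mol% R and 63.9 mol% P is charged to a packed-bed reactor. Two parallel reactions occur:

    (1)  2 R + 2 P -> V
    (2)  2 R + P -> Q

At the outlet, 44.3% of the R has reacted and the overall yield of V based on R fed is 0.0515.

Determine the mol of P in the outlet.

681 mol

Yield of V: 1ξ₁ / 454.9 = 0.0515 → ξ₁ = 23.43 mol.
Conversion of R: 2ξ₁ + 2ξ₂ = 0.443 × 454.9 = 201.5 → ξ₂ = 77.33 mol.
Outlet amounts (n = n₀ + Σ ν·ξ):
  R: 454.9 − 2(23.43) − 2(77.33) = 253.4
  P: 805.1 − 2(23.43) − 1(77.33) = 681
  V: 0 + 1(23.43) = 23.43
  Q: 0 + 1(77.33) = 77.33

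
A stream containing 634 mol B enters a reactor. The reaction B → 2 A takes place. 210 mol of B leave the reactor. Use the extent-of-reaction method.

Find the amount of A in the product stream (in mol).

848 mol

For B: n = n₀ − 1ξ → 210 = 634 − 1ξ, giving ξ = 424 mol.
Outlet amounts (n = n₀ + ν ξ):
  B: 634 − 1(424) = 210
  A: 0 + 2(424) = 848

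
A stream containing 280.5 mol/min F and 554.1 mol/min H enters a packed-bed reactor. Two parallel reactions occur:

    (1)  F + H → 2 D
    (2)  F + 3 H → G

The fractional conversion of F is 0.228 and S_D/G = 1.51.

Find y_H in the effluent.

0.575

Conversion of F: F consumed = 0.228 × 280.5 = 63.95 mol/min = 1ξ₁ + 1ξ₂.
Selectivity: 2ξ₁ / (1ξ₂) = 1.51 → ξ₁ = 0.755 ξ₂.
Substitute: (1·0.755 + 1) ξ₂ = 63.95 → ξ₂ = 36.44 mol/min, ξ₁ = 27.51 mol/min.
Outlet amounts (n = n₀ + Σ ν·ξ):
  F: 280.5 − 1(27.51) − 1(36.44) = 216.5
  H: 554.1 − 1(27.51) − 3(36.44) = 417.3
  D: 0 + 2(27.51) = 55.03
  G: 0 + 1(36.44) = 36.44
Total out = 725.3 mol/min; y_H = 417.3 / 725.3 = 0.5753.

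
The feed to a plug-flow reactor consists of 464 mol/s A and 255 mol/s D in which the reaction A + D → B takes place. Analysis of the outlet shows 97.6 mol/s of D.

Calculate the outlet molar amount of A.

307 mol/s

For D: n = n₀ − 1ξ → 97.6 = 255 − 1ξ, giving ξ = 157.4 mol/s.
Outlet amounts (n = n₀ + ν ξ):
  A: 464 − 1(157.4) = 306.6
  D: 255 − 1(157.4) = 97.6
  B: 0 + 1(157.4) = 157.4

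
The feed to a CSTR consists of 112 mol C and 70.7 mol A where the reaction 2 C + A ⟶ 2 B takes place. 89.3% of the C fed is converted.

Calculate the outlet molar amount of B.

100 mol

C reacted = 0.893 × 112 = 100 mol; ν_C = −2, so ξ = 100/2 = 50.01 mol.
Outlet amounts (n = n₀ + ν ξ):
  C: 112 − 2(50.01) = 11.98
  A: 70.7 − 1(50.01) = 20.69
  B: 0 + 2(50.01) = 100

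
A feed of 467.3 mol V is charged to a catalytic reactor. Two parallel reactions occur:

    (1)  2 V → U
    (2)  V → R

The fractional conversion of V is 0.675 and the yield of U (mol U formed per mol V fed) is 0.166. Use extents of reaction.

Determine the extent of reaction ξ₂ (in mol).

Yield of U: 1ξ₁ / 467.3 = 0.166 → ξ₁ = 77.57 mol.
Conversion of V: 2ξ₁ + 1ξ₂ = 0.675 × 467.3 = 315.4 → ξ₂ = 160.3 mol.
Outlet amounts (n = n₀ + Σ ν·ξ):
  V: 467.3 − 2(77.57) − 1(160.3) = 151.9
  U: 0 + 1(77.57) = 77.57
  R: 0 + 1(160.3) = 160.3

ξ₂ = 160 mol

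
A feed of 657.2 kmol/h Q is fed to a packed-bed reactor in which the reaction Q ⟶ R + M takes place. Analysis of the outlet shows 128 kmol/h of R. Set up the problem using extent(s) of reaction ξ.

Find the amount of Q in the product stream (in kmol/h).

529 kmol/h

For R: n = n₀ + 1ξ → 128 = 0 + 1ξ, giving ξ = 128 kmol/h.
Outlet amounts (n = n₀ + ν ξ):
  Q: 657.2 − 1(128) = 529.2
  R: 0 + 1(128) = 128
  M: 0 + 1(128) = 128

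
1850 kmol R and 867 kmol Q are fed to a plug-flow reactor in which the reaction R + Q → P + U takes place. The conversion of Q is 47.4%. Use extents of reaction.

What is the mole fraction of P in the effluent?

Q reacted = 0.474 × 867 = 411 kmol; ν_Q = −1, so ξ = 411/1 = 411 kmol.
Outlet amounts (n = n₀ + ν ξ):
  R: 1850 − 1(411) = 1439
  Q: 867 − 1(411) = 456
  P: 0 + 1(411) = 411
  U: 0 + 1(411) = 411
Total out = 2717 kmol; y_P = 411 / 2717 = 0.1513.

0.151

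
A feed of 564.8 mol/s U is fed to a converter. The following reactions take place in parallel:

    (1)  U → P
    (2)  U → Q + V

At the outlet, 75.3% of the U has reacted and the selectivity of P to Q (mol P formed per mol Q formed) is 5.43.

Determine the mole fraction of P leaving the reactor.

0.569

Conversion of U: U consumed = 0.753 × 564.8 = 425.3 mol/s = 1ξ₁ + 1ξ₂.
Selectivity: 1ξ₁ / (1ξ₂) = 5.43 → ξ₁ = 5.43 ξ₂.
Substitute: (1·5.43 + 1) ξ₂ = 425.3 → ξ₂ = 66.14 mol/s, ξ₁ = 359.2 mol/s.
Outlet amounts (n = n₀ + Σ ν·ξ):
  U: 564.8 − 1(359.2) − 1(66.14) = 139.5
  P: 0 + 1(359.2) = 359.2
  Q: 0 + 1(66.14) = 66.14
  V: 0 + 1(66.14) = 66.14
Total out = 630.9 mol/s; y_P = 359.2 / 630.9 = 0.5692.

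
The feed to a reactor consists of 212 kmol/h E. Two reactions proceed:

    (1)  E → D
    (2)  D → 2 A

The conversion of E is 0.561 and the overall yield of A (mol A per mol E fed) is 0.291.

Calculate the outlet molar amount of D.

88.1 kmol/h

Conversion of E: E consumed = 1ξ₁ = 0.561 × 212 → ξ₁ = 118.9 kmol/h.
Yield of A: 2ξ₂ / 212 = 0.291 → ξ₂ = 30.85 kmol/h.
Outlet amounts (n = n₀ + Σ ν·ξ):
  E: 212 − 1(118.9) = 93.07
  D: 0 + 1(118.9) − 1(30.85) = 88.09
  A: 0 + 2(30.85) = 61.69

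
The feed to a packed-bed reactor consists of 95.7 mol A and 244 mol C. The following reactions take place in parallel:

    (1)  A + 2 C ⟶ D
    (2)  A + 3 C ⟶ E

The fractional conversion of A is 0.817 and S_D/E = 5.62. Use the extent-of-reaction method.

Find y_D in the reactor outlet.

0.387

Conversion of A: A consumed = 0.817 × 95.7 = 78.19 mol = 1ξ₁ + 1ξ₂.
Selectivity: 1ξ₁ / (1ξ₂) = 5.62 → ξ₁ = 5.62 ξ₂.
Substitute: (1·5.62 + 1) ξ₂ = 78.19 → ξ₂ = 11.81 mol, ξ₁ = 66.38 mol.
Outlet amounts (n = n₀ + Σ ν·ξ):
  A: 95.7 − 1(66.38) − 1(11.81) = 17.51
  C: 244 − 2(66.38) − 3(11.81) = 75.82
  D: 0 + 1(66.38) = 66.38
  E: 0 + 1(11.81) = 11.81
Total out = 171.5 mol; y_D = 66.38 / 171.5 = 0.387.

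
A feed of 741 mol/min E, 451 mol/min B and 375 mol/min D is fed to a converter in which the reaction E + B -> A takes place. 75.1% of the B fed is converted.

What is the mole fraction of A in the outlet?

B reacted = 0.751 × 451 = 338.7 mol/min; ν_B = −1, so ξ = 338.7/1 = 338.7 mol/min.
Outlet amounts (n = n₀ + ν ξ):
  E: 741 − 1(338.7) = 402.3
  B: 451 − 1(338.7) = 112.3
  A: 0 + 1(338.7) = 338.7
  D: 375 (inert)
Total out = 1228 mol/min; y_A = 338.7 / 1228 = 0.2757.

0.276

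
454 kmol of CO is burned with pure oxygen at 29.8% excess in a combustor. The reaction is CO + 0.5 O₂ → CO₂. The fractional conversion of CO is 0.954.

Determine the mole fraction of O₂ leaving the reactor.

0.147

Stoichiometric O₂ = 0.5 × 454 = 227 kmol; O₂ fed = 227 × 1.298 = 294.6 kmol.
Fuel reacted = 0.954 × 454 → ξ = 433.1 kmol.
Outlet (n = n₀ + ν ξ):
  CO: 454 − 1(433.1) = 20.88
  O₂: 294.6 − 0.5(433.1) = 78.09
  CO₂: 0 + 1(433.1) = 433.1
Total out = 532.1 kmol; y_O₂ = 78.09 / 532.1 = 0.1468.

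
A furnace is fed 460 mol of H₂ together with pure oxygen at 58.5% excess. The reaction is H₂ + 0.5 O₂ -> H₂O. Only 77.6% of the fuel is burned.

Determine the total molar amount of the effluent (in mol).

646 mol

Stoichiometric O₂ = 0.5 × 460 = 230 mol; O₂ fed = 230 × 1.585 = 364.6 mol.
Fuel reacted = 0.776 × 460 → ξ = 357 mol.
Outlet (n = n₀ + ν ξ):
  H₂: 460 − 1(357) = 103
  O₂: 364.6 − 0.5(357) = 186.1
  H₂O: 0 + 1(357) = 357
Total out = 103 + 186.1 + 357 = 646.1 mol.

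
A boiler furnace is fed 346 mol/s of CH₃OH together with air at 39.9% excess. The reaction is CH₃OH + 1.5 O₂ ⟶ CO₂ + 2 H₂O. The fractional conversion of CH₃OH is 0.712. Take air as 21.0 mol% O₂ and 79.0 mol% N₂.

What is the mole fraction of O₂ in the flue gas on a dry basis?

0.104

Stoichiometric O₂ = 1.5 × 346 = 519 mol/s; O₂ fed = 519 × 1.399 = 726.1 mol/s.
N₂ fed = 726.1 × 79/21 = 2731 mol/s.
Fuel reacted = 0.712 × 346 → ξ = 246.4 mol/s.
Outlet (n = n₀ + ν ξ):
  CH₃OH: 346 − 1(246.4) = 99.65
  O₂: 726.1 − 1.5(246.4) = 356.6
  N₂: 2731 (inert)
  CO₂: 0 + 1(246.4) = 246.4
  H₂O: 0 + 2(246.4) = 492.7
Dry total = 3434 mol/s; y_O₂ (dry) = 356.6 / 3434 = 0.1038.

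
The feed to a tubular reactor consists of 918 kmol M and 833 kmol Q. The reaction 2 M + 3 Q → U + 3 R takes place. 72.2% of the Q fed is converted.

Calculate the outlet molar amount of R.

Q reacted = 0.722 × 833 = 601.4 kmol; ν_Q = −3, so ξ = 601.4/3 = 200.5 kmol.
Outlet amounts (n = n₀ + ν ξ):
  M: 918 − 2(200.5) = 517
  Q: 833 − 3(200.5) = 231.6
  U: 0 + 1(200.5) = 200.5
  R: 0 + 3(200.5) = 601.4

601 kmol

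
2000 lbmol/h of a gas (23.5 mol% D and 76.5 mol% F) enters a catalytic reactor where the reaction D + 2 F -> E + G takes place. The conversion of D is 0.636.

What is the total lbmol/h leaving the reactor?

1700 lbmol/h

D reacted = 0.636 × 470 = 298.9 lbmol/h; ν_D = −1, so ξ = 298.9/1 = 298.9 lbmol/h.
Outlet amounts (n = n₀ + ν ξ):
  D: 470 − 1(298.9) = 171.1
  F: 1530 − 2(298.9) = 932.2
  E: 0 + 1(298.9) = 298.9
  G: 0 + 1(298.9) = 298.9
Total out = 171.1 + 932.2 + 298.9 + 298.9 = 1701 lbmol/h.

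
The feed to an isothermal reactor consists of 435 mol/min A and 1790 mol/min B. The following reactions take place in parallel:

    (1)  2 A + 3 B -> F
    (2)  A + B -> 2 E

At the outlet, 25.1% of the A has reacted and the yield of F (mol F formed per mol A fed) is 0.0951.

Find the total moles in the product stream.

Yield of F: 1ξ₁ / 435 = 0.0951 → ξ₁ = 41.37 mol/min.
Conversion of A: 2ξ₁ + 1ξ₂ = 0.251 × 435 = 109.2 → ξ₂ = 26.45 mol/min.
Outlet amounts (n = n₀ + Σ ν·ξ):
  A: 435 − 2(41.37) − 1(26.45) = 325.8
  B: 1790 − 3(41.37) − 1(26.45) = 1639
  F: 0 + 1(41.37) = 41.37
  E: 0 + 2(26.45) = 52.9
Total out = 325.8 + 1639 + 41.37 + 52.9 = 2060 mol/min.

2060 mol/min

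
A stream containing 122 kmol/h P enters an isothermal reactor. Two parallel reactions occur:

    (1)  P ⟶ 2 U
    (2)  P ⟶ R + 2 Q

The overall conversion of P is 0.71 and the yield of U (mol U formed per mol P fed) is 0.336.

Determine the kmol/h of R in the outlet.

Yield of U: 2ξ₁ / 122 = 0.336 → ξ₁ = 20.5 kmol/h.
Conversion of P: 1ξ₁ + 1ξ₂ = 0.71 × 122 = 86.62 → ξ₂ = 66.12 kmol/h.
Outlet amounts (n = n₀ + Σ ν·ξ):
  P: 122 − 1(20.5) − 1(66.12) = 35.38
  U: 0 + 2(20.5) = 40.99
  R: 0 + 1(66.12) = 66.12
  Q: 0 + 2(66.12) = 132.2

66.1 kmol/h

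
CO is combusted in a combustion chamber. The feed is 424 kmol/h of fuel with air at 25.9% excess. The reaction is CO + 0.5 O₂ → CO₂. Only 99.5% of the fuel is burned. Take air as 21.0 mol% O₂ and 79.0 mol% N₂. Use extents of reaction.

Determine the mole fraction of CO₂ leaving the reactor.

0.284

Stoichiometric O₂ = 0.5 × 424 = 212 kmol/h; O₂ fed = 212 × 1.259 = 266.9 kmol/h.
N₂ fed = 266.9 × 79/21 = 1004 kmol/h.
Fuel reacted = 0.995 × 424 → ξ = 421.9 kmol/h.
Outlet (n = n₀ + ν ξ):
  CO: 424 − 1(421.9) = 2.12
  O₂: 266.9 − 0.5(421.9) = 55.97
  N₂: 1004 (inert)
  CO₂: 0 + 1(421.9) = 421.9
Total out = 1484 kmol/h; y_CO₂ = 421.9 / 1484 = 0.2843.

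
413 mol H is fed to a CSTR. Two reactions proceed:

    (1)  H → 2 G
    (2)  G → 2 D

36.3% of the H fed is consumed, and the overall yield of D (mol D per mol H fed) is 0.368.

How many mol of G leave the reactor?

224 mol

Conversion of H: H consumed = 1ξ₁ = 0.363 × 413 → ξ₁ = 149.9 mol.
Yield of D: 2ξ₂ / 413 = 0.368 → ξ₂ = 75.99 mol.
Outlet amounts (n = n₀ + Σ ν·ξ):
  H: 413 − 1(149.9) = 263.1
  G: 0 + 2(149.9) − 1(75.99) = 223.8
  D: 0 + 2(75.99) = 152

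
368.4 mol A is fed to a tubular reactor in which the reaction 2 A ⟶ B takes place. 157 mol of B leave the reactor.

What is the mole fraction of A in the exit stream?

For B: n = n₀ + 1ξ → 157 = 0 + 1ξ, giving ξ = 157 mol.
Outlet amounts (n = n₀ + ν ξ):
  A: 368.4 − 2(157) = 54.4
  B: 0 + 1(157) = 157
Total out = 211.4 mol; y_A = 54.4 / 211.4 = 0.2573.

0.257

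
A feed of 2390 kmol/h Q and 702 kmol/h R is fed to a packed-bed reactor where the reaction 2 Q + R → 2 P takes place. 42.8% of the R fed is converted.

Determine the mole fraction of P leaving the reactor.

R reacted = 0.428 × 702 = 300.5 kmol/h; ν_R = −1, so ξ = 300.5/1 = 300.5 kmol/h.
Outlet amounts (n = n₀ + ν ξ):
  Q: 2390 − 2(300.5) = 1789
  R: 702 − 1(300.5) = 401.5
  P: 0 + 2(300.5) = 600.9
Total out = 2792 kmol/h; y_P = 600.9 / 2792 = 0.2153.

0.215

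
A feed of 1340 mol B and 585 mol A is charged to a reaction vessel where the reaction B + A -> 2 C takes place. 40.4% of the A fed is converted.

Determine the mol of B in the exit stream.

1100 mol

A reacted = 0.404 × 585 = 236.3 mol; ν_A = −1, so ξ = 236.3/1 = 236.3 mol.
Outlet amounts (n = n₀ + ν ξ):
  B: 1340 − 1(236.3) = 1104
  A: 585 − 1(236.3) = 348.7
  C: 0 + 2(236.3) = 472.7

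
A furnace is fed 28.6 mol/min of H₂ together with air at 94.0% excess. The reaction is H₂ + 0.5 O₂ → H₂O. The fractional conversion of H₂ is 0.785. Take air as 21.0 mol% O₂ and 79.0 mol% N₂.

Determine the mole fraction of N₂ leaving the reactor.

Stoichiometric O₂ = 0.5 × 28.6 = 14.3 mol/min; O₂ fed = 14.3 × 1.940 = 27.74 mol/min.
N₂ fed = 27.74 × 79/21 = 104.4 mol/min.
Fuel reacted = 0.785 × 28.6 → ξ = 22.45 mol/min.
Outlet (n = n₀ + ν ξ):
  H₂: 28.6 − 1(22.45) = 6.149
  O₂: 27.74 − 0.5(22.45) = 16.52
  N₂: 104.4 (inert)
  H₂O: 0 + 1(22.45) = 22.45
Total out = 149.5 mol/min; y_N₂ = 104.4 / 149.5 = 0.6982.

0.698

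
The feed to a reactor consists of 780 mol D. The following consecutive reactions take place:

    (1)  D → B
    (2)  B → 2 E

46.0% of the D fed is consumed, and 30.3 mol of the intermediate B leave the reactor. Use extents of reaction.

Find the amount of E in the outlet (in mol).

Conversion of D: D consumed = 1ξ₁ = 0.46 × 780 → ξ₁ = 358.8 mol.
B balance: n_B = 0 + 1ξ₁ − 1ξ₂ = 30.3 → ξ₂ = (1·358.8 − 30.3)/1 = 328.5 mol.
Outlet amounts (n = n₀ + Σ ν·ξ):
  D: 780 − 1(358.8) = 421.2
  B: 0 + 1(358.8) − 1(328.5) = 30.3
  E: 0 + 2(328.5) = 657

657 mol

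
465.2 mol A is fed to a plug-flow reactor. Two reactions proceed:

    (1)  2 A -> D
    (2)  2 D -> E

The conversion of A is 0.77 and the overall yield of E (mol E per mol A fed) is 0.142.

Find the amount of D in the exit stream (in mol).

47 mol

Conversion of A: A consumed = 2ξ₁ = 0.77 × 465.2 → ξ₁ = 179.1 mol.
Yield of E: 1ξ₂ / 465.2 = 0.142 → ξ₂ = 66.06 mol.
Outlet amounts (n = n₀ + Σ ν·ξ):
  A: 465.2 − 2(179.1) = 107
  D: 0 + 1(179.1) − 2(66.06) = 46.99
  E: 0 + 1(66.06) = 66.06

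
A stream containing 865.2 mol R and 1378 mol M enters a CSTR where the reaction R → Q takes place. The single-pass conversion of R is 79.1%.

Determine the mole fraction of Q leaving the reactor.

0.305

R reacted = 0.791 × 865.2 = 684.4 mol; ν_R = −1, so ξ = 684.4/1 = 684.4 mol.
Outlet amounts (n = n₀ + ν ξ):
  R: 865.2 − 1(684.4) = 180.8
  Q: 0 + 1(684.4) = 684.4
  M: 1378 (inert)
Total out = 2243 mol; y_Q = 684.4 / 2243 = 0.3051.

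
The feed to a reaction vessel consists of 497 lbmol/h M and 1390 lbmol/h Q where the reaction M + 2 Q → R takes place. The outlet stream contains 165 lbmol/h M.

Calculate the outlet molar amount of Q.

726 lbmol/h

For M: n = n₀ − 1ξ → 165 = 497 − 1ξ, giving ξ = 332 lbmol/h.
Outlet amounts (n = n₀ + ν ξ):
  M: 497 − 1(332) = 165
  Q: 1390 − 2(332) = 726
  R: 0 + 1(332) = 332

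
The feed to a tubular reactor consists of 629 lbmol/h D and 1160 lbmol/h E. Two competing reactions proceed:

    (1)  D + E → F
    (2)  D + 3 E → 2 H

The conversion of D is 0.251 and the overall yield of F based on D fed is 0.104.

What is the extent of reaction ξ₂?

Yield of F: 1ξ₁ / 629 = 0.104 → ξ₁ = 65.42 lbmol/h.
Conversion of D: 1ξ₁ + 1ξ₂ = 0.251 × 629 = 157.9 → ξ₂ = 92.46 lbmol/h.
Outlet amounts (n = n₀ + Σ ν·ξ):
  D: 629 − 1(65.42) − 1(92.46) = 471.1
  E: 1160 − 1(65.42) − 3(92.46) = 817.2
  F: 0 + 1(65.42) = 65.42
  H: 0 + 2(92.46) = 184.9

ξ₂ = 92.5 lbmol/h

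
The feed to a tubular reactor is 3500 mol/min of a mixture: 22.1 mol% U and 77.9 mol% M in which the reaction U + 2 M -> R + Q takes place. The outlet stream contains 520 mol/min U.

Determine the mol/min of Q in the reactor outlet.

254 mol/min

For U: n = n₀ − 1ξ → 520 = 773.5 − 1ξ, giving ξ = 253.5 mol/min.
Outlet amounts (n = n₀ + ν ξ):
  U: 773.5 − 1(253.5) = 520
  M: 2726 − 2(253.5) = 2220
  R: 0 + 1(253.5) = 253.5
  Q: 0 + 1(253.5) = 253.5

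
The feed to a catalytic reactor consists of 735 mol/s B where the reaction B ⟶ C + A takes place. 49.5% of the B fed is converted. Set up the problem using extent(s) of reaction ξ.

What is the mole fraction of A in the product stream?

0.331

B reacted = 0.495 × 735 = 363.8 mol/s; ν_B = −1, so ξ = 363.8/1 = 363.8 mol/s.
Outlet amounts (n = n₀ + ν ξ):
  B: 735 − 1(363.8) = 371.2
  C: 0 + 1(363.8) = 363.8
  A: 0 + 1(363.8) = 363.8
Total out = 1099 mol/s; y_A = 363.8 / 1099 = 0.3311.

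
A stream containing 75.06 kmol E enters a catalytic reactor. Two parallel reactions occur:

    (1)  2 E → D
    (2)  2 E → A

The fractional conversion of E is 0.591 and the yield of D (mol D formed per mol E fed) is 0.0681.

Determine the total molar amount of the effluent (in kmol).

52.9 kmol

Yield of D: 1ξ₁ / 75.06 = 0.0681 → ξ₁ = 5.112 kmol.
Conversion of E: 2ξ₁ + 2ξ₂ = 0.591 × 75.06 = 44.36 → ξ₂ = 17.07 kmol.
Outlet amounts (n = n₀ + Σ ν·ξ):
  E: 75.06 − 2(5.112) − 2(17.07) = 30.7
  D: 0 + 1(5.112) = 5.112
  A: 0 + 1(17.07) = 17.07
Total out = 30.7 + 5.112 + 17.07 = 52.88 kmol.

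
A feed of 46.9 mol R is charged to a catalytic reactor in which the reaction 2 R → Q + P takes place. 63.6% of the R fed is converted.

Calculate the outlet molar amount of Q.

R reacted = 0.636 × 46.9 = 29.83 mol; ν_R = −2, so ξ = 29.83/2 = 14.91 mol.
Outlet amounts (n = n₀ + ν ξ):
  R: 46.9 − 2(14.91) = 17.07
  Q: 0 + 1(14.91) = 14.91
  P: 0 + 1(14.91) = 14.91

14.9 mol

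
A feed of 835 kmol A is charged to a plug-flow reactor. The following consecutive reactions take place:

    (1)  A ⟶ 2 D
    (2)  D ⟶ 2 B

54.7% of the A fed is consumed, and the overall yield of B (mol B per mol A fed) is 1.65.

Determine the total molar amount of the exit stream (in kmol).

Conversion of A: A consumed = 1ξ₁ = 0.547 × 835 → ξ₁ = 456.7 kmol.
Yield of B: 2ξ₂ / 835 = 1.65 → ξ₂ = 688.9 kmol.
Outlet amounts (n = n₀ + Σ ν·ξ):
  A: 835 − 1(456.7) = 378.3
  D: 0 + 2(456.7) − 1(688.9) = 224.6
  B: 0 + 2(688.9) = 1378
Total out = 378.3 + 224.6 + 1378 = 1981 kmol.

1980 kmol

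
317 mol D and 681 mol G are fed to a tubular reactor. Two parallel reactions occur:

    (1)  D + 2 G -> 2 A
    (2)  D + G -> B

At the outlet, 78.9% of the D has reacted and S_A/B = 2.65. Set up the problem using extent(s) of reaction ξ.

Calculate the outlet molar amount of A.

285 mol

Conversion of D: D consumed = 0.789 × 317 = 250.1 mol = 1ξ₁ + 1ξ₂.
Selectivity: 2ξ₁ / (1ξ₂) = 2.65 → ξ₁ = 1.325 ξ₂.
Substitute: (1·1.325 + 1) ξ₂ = 250.1 → ξ₂ = 107.6 mol, ξ₁ = 142.5 mol.
Outlet amounts (n = n₀ + Σ ν·ξ):
  D: 317 − 1(142.5) − 1(107.6) = 66.89
  G: 681 − 2(142.5) − 1(107.6) = 288.3
  A: 0 + 2(142.5) = 285.1
  B: 0 + 1(107.6) = 107.6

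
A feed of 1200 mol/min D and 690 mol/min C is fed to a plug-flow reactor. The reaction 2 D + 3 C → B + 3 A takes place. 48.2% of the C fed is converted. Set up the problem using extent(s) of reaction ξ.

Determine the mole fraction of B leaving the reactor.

0.0623

C reacted = 0.482 × 690 = 332.6 mol/min; ν_C = −3, so ξ = 332.6/3 = 110.9 mol/min.
Outlet amounts (n = n₀ + ν ξ):
  D: 1200 − 2(110.9) = 978.3
  C: 690 − 3(110.9) = 357.4
  B: 0 + 1(110.9) = 110.9
  A: 0 + 3(110.9) = 332.6
Total out = 1779 mol/min; y_B = 110.9 / 1779 = 0.06231.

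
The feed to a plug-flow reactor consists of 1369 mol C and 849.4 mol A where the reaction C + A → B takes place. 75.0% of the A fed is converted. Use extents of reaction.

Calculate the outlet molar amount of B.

637 mol

A reacted = 0.75 × 849.4 = 637 mol; ν_A = −1, so ξ = 637/1 = 637 mol.
Outlet amounts (n = n₀ + ν ξ):
  C: 1369 − 1(637) = 732
  A: 849.4 − 1(637) = 212.4
  B: 0 + 1(637) = 637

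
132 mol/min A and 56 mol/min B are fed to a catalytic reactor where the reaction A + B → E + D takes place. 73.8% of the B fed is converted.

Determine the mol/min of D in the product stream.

41.3 mol/min

B reacted = 0.738 × 56 = 41.33 mol/min; ν_B = −1, so ξ = 41.33/1 = 41.33 mol/min.
Outlet amounts (n = n₀ + ν ξ):
  A: 132 − 1(41.33) = 90.67
  B: 56 − 1(41.33) = 14.67
  E: 0 + 1(41.33) = 41.33
  D: 0 + 1(41.33) = 41.33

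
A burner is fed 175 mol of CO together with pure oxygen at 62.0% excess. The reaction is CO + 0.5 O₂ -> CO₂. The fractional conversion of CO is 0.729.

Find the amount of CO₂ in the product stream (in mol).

128 mol

Stoichiometric O₂ = 0.5 × 175 = 87.5 mol; O₂ fed = 87.5 × 1.620 = 141.8 mol.
Fuel reacted = 0.729 × 175 → ξ = 127.6 mol.
Outlet (n = n₀ + ν ξ):
  CO: 175 − 1(127.6) = 47.42
  O₂: 141.8 − 0.5(127.6) = 77.96
  CO₂: 0 + 1(127.6) = 127.6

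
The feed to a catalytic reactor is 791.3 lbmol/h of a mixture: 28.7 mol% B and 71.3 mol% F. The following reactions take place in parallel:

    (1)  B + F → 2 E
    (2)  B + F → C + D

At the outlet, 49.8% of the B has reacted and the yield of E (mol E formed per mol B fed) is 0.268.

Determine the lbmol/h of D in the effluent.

82.7 lbmol/h

Yield of E: 2ξ₁ / 227.1 = 0.268 → ξ₁ = 30.43 lbmol/h.
Conversion of B: 1ξ₁ + 1ξ₂ = 0.498 × 227.1 = 113.1 → ξ₂ = 82.67 lbmol/h.
Outlet amounts (n = n₀ + Σ ν·ξ):
  B: 227.1 − 1(30.43) − 1(82.67) = 114
  F: 564.2 − 1(30.43) − 1(82.67) = 451.1
  E: 0 + 2(30.43) = 60.86
  C: 0 + 1(82.67) = 82.67
  D: 0 + 1(82.67) = 82.67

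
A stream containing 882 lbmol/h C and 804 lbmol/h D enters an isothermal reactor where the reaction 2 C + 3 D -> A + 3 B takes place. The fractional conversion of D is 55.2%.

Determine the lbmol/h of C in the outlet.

D reacted = 0.552 × 804 = 443.8 lbmol/h; ν_D = −3, so ξ = 443.8/3 = 147.9 lbmol/h.
Outlet amounts (n = n₀ + ν ξ):
  C: 882 − 2(147.9) = 586.1
  D: 804 − 3(147.9) = 360.2
  A: 0 + 1(147.9) = 147.9
  B: 0 + 3(147.9) = 443.8

586 lbmol/h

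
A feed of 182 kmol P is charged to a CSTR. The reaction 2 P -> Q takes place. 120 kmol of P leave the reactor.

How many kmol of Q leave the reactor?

For P: n = n₀ − 2ξ → 120 = 182 − 2ξ, giving ξ = 31 kmol.
Outlet amounts (n = n₀ + ν ξ):
  P: 182 − 2(31) = 120
  Q: 0 + 1(31) = 31

31 kmol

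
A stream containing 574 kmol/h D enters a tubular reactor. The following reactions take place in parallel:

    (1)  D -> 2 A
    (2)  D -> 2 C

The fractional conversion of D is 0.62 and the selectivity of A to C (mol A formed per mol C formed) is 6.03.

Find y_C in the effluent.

Conversion of D: D consumed = 0.62 × 574 = 355.9 kmol/h = 1ξ₁ + 1ξ₂.
Selectivity: 2ξ₁ / (2ξ₂) = 6.03 → ξ₁ = 6.03 ξ₂.
Substitute: (1·6.03 + 1) ξ₂ = 355.9 → ξ₂ = 50.62 kmol/h, ξ₁ = 305.3 kmol/h.
Outlet amounts (n = n₀ + Σ ν·ξ):
  D: 574 − 1(305.3) − 1(50.62) = 218.1
  A: 0 + 2(305.3) = 610.5
  C: 0 + 2(50.62) = 101.2
Total out = 929.9 kmol/h; y_C = 101.2 / 929.9 = 0.1089.

0.109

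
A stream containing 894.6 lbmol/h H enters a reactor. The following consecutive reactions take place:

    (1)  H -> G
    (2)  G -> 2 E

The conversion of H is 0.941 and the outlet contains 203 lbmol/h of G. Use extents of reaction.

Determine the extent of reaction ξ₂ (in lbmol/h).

Conversion of H: H consumed = 1ξ₁ = 0.941 × 894.6 → ξ₁ = 841.8 lbmol/h.
G balance: n_G = 0 + 1ξ₁ − 1ξ₂ = 203 → ξ₂ = (1·841.8 − 203)/1 = 638.8 lbmol/h.
Outlet amounts (n = n₀ + Σ ν·ξ):
  H: 894.6 − 1(841.8) = 52.78
  G: 0 + 1(841.8) − 1(638.8) = 203
  E: 0 + 2(638.8) = 1278

ξ₂ = 639 lbmol/h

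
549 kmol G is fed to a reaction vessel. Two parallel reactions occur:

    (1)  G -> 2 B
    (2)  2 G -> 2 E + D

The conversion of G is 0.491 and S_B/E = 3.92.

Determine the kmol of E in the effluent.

Conversion of G: G consumed = 0.491 × 549 = 269.6 kmol = 1ξ₁ + 2ξ₂.
Selectivity: 2ξ₁ / (2ξ₂) = 3.92 → ξ₁ = 3.92 ξ₂.
Substitute: (1·3.92 + 2) ξ₂ = 269.6 → ξ₂ = 45.53 kmol, ξ₁ = 178.5 kmol.
Outlet amounts (n = n₀ + Σ ν·ξ):
  G: 549 − 1(178.5) − 2(45.53) = 279.4
  B: 0 + 2(178.5) = 357
  E: 0 + 2(45.53) = 91.07
  D: 0 + 1(45.53) = 45.53

91.1 kmol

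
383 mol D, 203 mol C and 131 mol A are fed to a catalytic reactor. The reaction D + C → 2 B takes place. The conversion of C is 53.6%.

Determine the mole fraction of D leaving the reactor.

0.382

C reacted = 0.536 × 203 = 108.8 mol; ν_C = −1, so ξ = 108.8/1 = 108.8 mol.
Outlet amounts (n = n₀ + ν ξ):
  D: 383 − 1(108.8) = 274.2
  C: 203 − 1(108.8) = 94.19
  B: 0 + 2(108.8) = 217.6
  A: 131 (inert)
Total out = 717 mol; y_D = 274.2 / 717 = 0.3824.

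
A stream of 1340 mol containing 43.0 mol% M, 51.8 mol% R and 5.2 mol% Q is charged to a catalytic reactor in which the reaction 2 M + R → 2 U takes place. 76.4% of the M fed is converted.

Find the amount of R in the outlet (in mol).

M reacted = 0.764 × 576.2 = 440.2 mol; ν_M = −2, so ξ = 440.2/2 = 220.1 mol.
Outlet amounts (n = n₀ + ν ξ):
  M: 576.2 − 2(220.1) = 136
  R: 694.1 − 1(220.1) = 474
  U: 0 + 2(220.1) = 440.2
  Q: 69.68 (inert)

474 mol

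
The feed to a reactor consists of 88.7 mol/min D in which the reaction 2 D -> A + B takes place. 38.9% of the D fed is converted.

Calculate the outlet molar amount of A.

D reacted = 0.389 × 88.7 = 34.5 mol/min; ν_D = −2, so ξ = 34.5/2 = 17.25 mol/min.
Outlet amounts (n = n₀ + ν ξ):
  D: 88.7 − 2(17.25) = 54.2
  A: 0 + 1(17.25) = 17.25
  B: 0 + 1(17.25) = 17.25

17.3 mol/min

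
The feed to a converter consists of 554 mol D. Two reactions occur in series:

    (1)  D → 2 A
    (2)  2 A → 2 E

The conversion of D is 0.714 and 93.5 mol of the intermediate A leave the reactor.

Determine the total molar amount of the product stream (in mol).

950 mol

Conversion of D: D consumed = 1ξ₁ = 0.714 × 554 → ξ₁ = 395.6 mol.
A balance: n_A = 0 + 2ξ₁ − 2ξ₂ = 93.5 → ξ₂ = (2·395.6 − 93.5)/2 = 348.8 mol.
Outlet amounts (n = n₀ + Σ ν·ξ):
  D: 554 − 1(395.6) = 158.4
  A: 0 + 2(395.6) − 2(348.8) = 93.5
  E: 0 + 2(348.8) = 697.6
Total out = 158.4 + 93.5 + 697.6 = 949.6 mol.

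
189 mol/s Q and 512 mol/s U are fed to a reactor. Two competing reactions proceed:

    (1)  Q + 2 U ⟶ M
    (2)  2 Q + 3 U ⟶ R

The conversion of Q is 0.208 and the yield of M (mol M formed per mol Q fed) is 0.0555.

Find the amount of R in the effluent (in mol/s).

14.4 mol/s

Yield of M: 1ξ₁ / 189 = 0.0555 → ξ₁ = 10.49 mol/s.
Conversion of Q: 1ξ₁ + 2ξ₂ = 0.208 × 189 = 39.31 → ξ₂ = 14.41 mol/s.
Outlet amounts (n = n₀ + Σ ν·ξ):
  Q: 189 − 1(10.49) − 2(14.41) = 149.7
  U: 512 − 2(10.49) − 3(14.41) = 447.8
  M: 0 + 1(10.49) = 10.49
  R: 0 + 1(14.41) = 14.41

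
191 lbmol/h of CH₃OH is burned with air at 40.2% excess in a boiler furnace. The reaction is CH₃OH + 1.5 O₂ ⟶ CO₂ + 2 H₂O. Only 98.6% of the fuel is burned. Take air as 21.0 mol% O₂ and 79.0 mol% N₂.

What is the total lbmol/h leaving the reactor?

Stoichiometric O₂ = 1.5 × 191 = 286.5 lbmol/h; O₂ fed = 286.5 × 1.402 = 401.7 lbmol/h.
N₂ fed = 401.7 × 79/21 = 1511 lbmol/h.
Fuel reacted = 0.986 × 191 → ξ = 188.3 lbmol/h.
Outlet (n = n₀ + ν ξ):
  CH₃OH: 191 − 1(188.3) = 2.674
  O₂: 401.7 − 1.5(188.3) = 119.2
  N₂: 1511 (inert)
  CO₂: 0 + 1(188.3) = 188.3
  H₂O: 0 + 2(188.3) = 376.7
Total out = 2.674 + 119.2 + 1511 + 188.3 + 376.7 = 2198 lbmol/h.

2200 lbmol/h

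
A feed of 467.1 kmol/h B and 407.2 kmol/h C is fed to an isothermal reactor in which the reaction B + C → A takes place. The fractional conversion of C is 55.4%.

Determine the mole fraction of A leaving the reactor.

0.348

C reacted = 0.554 × 407.2 = 225.6 kmol/h; ν_C = −1, so ξ = 225.6/1 = 225.6 kmol/h.
Outlet amounts (n = n₀ + ν ξ):
  B: 467.1 − 1(225.6) = 241.5
  C: 407.2 − 1(225.6) = 181.6
  A: 0 + 1(225.6) = 225.6
Total out = 648.7 kmol/h; y_A = 225.6 / 648.7 = 0.3477.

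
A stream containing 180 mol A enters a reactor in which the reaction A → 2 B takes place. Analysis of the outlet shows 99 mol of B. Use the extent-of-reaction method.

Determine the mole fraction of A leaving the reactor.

For B: n = n₀ + 2ξ → 99 = 0 + 2ξ, giving ξ = 49.5 mol.
Outlet amounts (n = n₀ + ν ξ):
  A: 180 − 1(49.5) = 130.5
  B: 0 + 2(49.5) = 99
Total out = 229.5 mol; y_A = 130.5 / 229.5 = 0.5686.

0.569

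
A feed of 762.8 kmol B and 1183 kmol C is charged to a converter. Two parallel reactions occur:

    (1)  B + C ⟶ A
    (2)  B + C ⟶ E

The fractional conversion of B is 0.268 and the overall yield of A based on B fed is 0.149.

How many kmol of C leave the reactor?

Yield of A: 1ξ₁ / 762.8 = 0.149 → ξ₁ = 113.7 kmol.
Conversion of B: 1ξ₁ + 1ξ₂ = 0.268 × 762.8 = 204.4 → ξ₂ = 90.77 kmol.
Outlet amounts (n = n₀ + Σ ν·ξ):
  B: 762.8 − 1(113.7) − 1(90.77) = 558.4
  C: 1183 − 1(113.7) − 1(90.77) = 978.6
  A: 0 + 1(113.7) = 113.7
  E: 0 + 1(90.77) = 90.77

979 kmol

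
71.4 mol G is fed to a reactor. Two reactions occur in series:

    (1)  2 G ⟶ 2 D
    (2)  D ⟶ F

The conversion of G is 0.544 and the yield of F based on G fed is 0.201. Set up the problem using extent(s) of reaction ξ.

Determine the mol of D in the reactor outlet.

Conversion of G: G consumed = 2ξ₁ = 0.544 × 71.4 → ξ₁ = 19.42 mol.
Yield of F: 1ξ₂ / 71.4 = 0.201 → ξ₂ = 14.35 mol.
Outlet amounts (n = n₀ + Σ ν·ξ):
  G: 71.4 − 2(19.42) = 32.56
  D: 0 + 2(19.42) − 1(14.35) = 24.49
  F: 0 + 1(14.35) = 14.35

24.5 mol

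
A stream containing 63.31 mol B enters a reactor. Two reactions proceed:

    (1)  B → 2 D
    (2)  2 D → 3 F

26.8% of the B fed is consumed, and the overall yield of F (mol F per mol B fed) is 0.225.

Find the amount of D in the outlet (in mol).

Conversion of B: B consumed = 1ξ₁ = 0.268 × 63.31 → ξ₁ = 16.97 mol.
Yield of F: 3ξ₂ / 63.31 = 0.225 → ξ₂ = 4.748 mol.
Outlet amounts (n = n₀ + Σ ν·ξ):
  B: 63.31 − 1(16.97) = 46.34
  D: 0 + 2(16.97) − 2(4.748) = 24.44
  F: 0 + 3(4.748) = 14.24

24.4 mol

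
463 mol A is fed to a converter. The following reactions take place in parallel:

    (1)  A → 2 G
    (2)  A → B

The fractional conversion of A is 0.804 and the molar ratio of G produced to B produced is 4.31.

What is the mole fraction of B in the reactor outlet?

Conversion of A: A consumed = 0.804 × 463 = 372.3 mol = 1ξ₁ + 1ξ₂.
Selectivity: 2ξ₁ / (1ξ₂) = 4.31 → ξ₁ = 2.155 ξ₂.
Substitute: (1·2.155 + 1) ξ₂ = 372.3 → ξ₂ = 118 mol, ξ₁ = 254.3 mol.
Outlet amounts (n = n₀ + Σ ν·ξ):
  A: 463 − 1(254.3) − 1(118) = 90.75
  G: 0 + 2(254.3) = 508.5
  B: 0 + 1(118) = 118
Total out = 717.3 mol; y_B = 118 / 717.3 = 0.1645.

0.164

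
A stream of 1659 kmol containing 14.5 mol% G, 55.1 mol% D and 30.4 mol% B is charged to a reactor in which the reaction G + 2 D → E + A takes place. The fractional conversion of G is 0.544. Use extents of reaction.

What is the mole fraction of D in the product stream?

0.427

G reacted = 0.544 × 240.6 = 130.9 kmol; ν_G = −1, so ξ = 130.9/1 = 130.9 kmol.
Outlet amounts (n = n₀ + ν ξ):
  G: 240.6 − 1(130.9) = 109.7
  D: 914.1 − 2(130.9) = 652.4
  E: 0 + 1(130.9) = 130.9
  A: 0 + 1(130.9) = 130.9
  B: 504.3 (inert)
Total out = 1528 kmol; y_D = 652.4 / 1528 = 0.4269.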